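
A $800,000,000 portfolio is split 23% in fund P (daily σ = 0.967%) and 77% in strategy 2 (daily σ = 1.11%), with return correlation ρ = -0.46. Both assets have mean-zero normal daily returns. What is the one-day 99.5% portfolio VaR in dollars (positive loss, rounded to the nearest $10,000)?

$16,030,000

σ_p² = 0.23²·0.967² + 0.77²·1.11² + 2·-0.46·0.23·0.77·0.967·1.11 = 0.6051 (%²).
σ_p = √0.6051 = 0.778%.
At 99.5%, z = 2.576.
VaR = 2.576 × 0.778% = 2.004%; on $800,000,000 that is $16,032,000.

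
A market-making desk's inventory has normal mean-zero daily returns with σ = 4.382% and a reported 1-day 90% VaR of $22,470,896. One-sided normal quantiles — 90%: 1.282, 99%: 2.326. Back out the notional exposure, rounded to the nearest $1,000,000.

$400,000,000

VaR as a fraction of value: z·σ = 1.282 × 4.382% = 5.61772%.
Position = $22,470,896 / 0.0561772 = $400,000,000.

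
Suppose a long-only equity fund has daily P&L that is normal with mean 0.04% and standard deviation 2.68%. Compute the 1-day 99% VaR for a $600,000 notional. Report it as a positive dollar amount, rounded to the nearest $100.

At 99% one-sided, z = 2.326.
VaR = −μ + z·σ = −(0.04%) + 2.326 × 2.68% = 6.194%.
On $600,000: 0.06194 × $600,000 = $37,164.

$37,200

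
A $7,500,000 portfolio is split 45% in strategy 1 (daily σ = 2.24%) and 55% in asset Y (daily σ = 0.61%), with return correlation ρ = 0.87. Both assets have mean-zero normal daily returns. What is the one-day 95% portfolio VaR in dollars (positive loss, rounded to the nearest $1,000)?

$162,000

σ_p² = 0.45²·2.24² + 0.55²·0.61² + 2·0.87·0.45·0.55·2.24·0.61 = 1.7171 (%²).
σ_p = √1.7171 = 1.310%.
At 95%, z = 1.645.
VaR = 1.645 × 1.310% = 2.155%; on $7,500,000 that is $161,625.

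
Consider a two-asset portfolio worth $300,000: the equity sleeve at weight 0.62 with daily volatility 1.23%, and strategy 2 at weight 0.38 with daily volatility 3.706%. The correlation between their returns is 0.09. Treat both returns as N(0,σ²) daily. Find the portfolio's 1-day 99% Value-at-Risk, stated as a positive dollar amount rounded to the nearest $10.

$11,590

σ_p² = 0.62²·1.23² + 0.38²·3.706² + 2·0.09·0.62·0.38·1.23·3.706 = 2.7581 (%²).
σ_p = √2.7581 = 1.661%.
At 99%, z = 2.326.
VaR = 2.326 × 1.661% = 3.863%; on $300,000 that is $11,589.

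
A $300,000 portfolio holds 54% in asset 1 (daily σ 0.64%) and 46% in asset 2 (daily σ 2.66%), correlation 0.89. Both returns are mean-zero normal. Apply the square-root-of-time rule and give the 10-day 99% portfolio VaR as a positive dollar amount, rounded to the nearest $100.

$34,000

σ_p = √(0.54²·0.64² + 0.46²·2.66² + 2·0.89·0.54·0.46·0.64·2.66) = 1.539%.
σ_{10d} = 1.539% × √10 = 4.867%.
z(99%) = 2.326.
VaR = 2.326 × 4.867% = 11.321%; on $300,000 that is $33,963.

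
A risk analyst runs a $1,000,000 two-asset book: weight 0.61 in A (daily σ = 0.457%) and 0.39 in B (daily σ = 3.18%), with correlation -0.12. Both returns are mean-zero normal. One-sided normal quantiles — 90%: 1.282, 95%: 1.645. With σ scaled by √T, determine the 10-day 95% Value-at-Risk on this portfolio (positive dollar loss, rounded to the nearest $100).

σ_p = √(0.61²·0.457² + 0.39²·3.18² + 2·-0.12·0.61·0.39·0.457·3.18) = 1.238%.
σ_{10d} = 1.238% × √10 = 3.915%.
VaR = 1.645 × 3.915% = 6.440%; on $1,000,000 that is $64,400.

$64,400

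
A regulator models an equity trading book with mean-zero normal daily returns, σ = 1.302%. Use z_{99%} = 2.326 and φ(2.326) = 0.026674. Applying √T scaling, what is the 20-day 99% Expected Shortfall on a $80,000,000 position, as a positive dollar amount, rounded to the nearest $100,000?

σ_{20d} = 1.302% × √20 = 5.823%.
ES multiplier = φ(z)/(1−α) = 0.026674/0.01 = 2.667.
ES = 5.823% × 2.667 = 15.530%; on $80,000,000: $12,424,000.

$12,400,000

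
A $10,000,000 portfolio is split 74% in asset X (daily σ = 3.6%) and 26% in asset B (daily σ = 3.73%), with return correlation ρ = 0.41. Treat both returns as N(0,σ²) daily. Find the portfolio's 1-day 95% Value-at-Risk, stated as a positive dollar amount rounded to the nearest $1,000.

$524,000

σ_p² = 0.74²·3.6² + 0.26²·3.73² + 2·0.41·0.74·0.26·3.6·3.73 = 10.1559 (%²).
σ_p = √10.1559 = 3.187%.
At 95%, z = 1.645.
VaR = 1.645 × 3.187% = 5.243%; on $10,000,000 that is $524,300.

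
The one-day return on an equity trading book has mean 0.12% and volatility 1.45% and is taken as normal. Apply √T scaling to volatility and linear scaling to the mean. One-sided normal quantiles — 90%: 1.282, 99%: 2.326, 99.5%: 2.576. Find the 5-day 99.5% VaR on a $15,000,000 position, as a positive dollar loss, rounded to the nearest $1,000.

$1,163,000

σ_{5d} = 1.45% × √5 = 3.242%; μ_{5d} = 5 × 0.12% = 0.600%.
VaR = −(0.600%) + 2.576 × 3.242% = 7.751%.
On $15,000,000: 0.07751 × $15,000,000 = $1,162,650.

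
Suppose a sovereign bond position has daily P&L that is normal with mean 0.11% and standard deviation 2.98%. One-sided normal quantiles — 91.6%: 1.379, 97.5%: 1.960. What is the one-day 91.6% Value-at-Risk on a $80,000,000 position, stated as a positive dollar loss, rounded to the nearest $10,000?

VaR = −μ + z·σ = −(0.11%) + 1.379 × 2.98% = 3.999%.
On $80,000,000: 0.03999 × $80,000,000 = $3,199,200.

$3,200,000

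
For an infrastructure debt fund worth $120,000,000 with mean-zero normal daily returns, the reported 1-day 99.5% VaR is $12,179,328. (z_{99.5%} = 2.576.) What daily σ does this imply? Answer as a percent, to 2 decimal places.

VaR as a fraction: $12,179,328 / $120,000,000 = 10.149%.
σ = VaR / z = 10.149% / 2.576 = 3.940%.

3.94%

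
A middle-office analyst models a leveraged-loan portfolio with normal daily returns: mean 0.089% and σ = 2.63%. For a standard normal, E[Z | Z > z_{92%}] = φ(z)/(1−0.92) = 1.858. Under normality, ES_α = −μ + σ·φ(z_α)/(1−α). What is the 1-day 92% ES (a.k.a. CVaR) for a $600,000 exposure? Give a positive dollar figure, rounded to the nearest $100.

$28,800

ES = −(0.089%) + 2.63% × 1.858 = 4.798%.
On $600,000: 0.04798 × $600,000 = $28,788.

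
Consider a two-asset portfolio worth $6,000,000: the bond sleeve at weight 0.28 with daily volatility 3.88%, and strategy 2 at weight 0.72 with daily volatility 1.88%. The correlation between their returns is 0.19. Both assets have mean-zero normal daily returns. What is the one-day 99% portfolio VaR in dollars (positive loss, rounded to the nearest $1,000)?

$264,000

σ_p² = 0.28²·3.88² + 0.72²·1.88² + 2·0.19·0.28·0.72·3.88·1.88 = 3.5713 (%²).
σ_p = √3.5713 = 1.890%.
At 99%, z = 2.326.
VaR = 2.326 × 1.890% = 4.396%; on $6,000,000 that is $263,760.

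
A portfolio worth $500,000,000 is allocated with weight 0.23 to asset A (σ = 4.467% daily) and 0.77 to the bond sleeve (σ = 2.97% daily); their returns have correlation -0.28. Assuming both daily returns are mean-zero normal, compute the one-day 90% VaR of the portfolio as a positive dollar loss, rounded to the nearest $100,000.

σ_p² = 0.23²·4.467² + 0.77²·2.97² + 2·-0.28·0.23·0.77·4.467·2.97 = 4.9697 (%²).
σ_p = √4.9697 = 2.229%.
At 90%, z = 1.282.
VaR = 1.282 × 2.229% = 2.858%; on $500,000,000 that is $14,290,000.

$14,300,000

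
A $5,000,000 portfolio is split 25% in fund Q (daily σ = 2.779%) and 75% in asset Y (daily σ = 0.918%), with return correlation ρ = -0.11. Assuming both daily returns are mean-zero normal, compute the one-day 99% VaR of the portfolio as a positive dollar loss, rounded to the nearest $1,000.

$107,000

σ_p² = 0.25²·2.779² + 0.75²·0.918² + 2·-0.11·0.25·0.75·2.779·0.918 = 0.8515 (%²).
σ_p = √0.8515 = 0.923%.
At 99%, z = 2.326.
VaR = 2.326 × 0.923% = 2.147%; on $5,000,000 that is $107,350.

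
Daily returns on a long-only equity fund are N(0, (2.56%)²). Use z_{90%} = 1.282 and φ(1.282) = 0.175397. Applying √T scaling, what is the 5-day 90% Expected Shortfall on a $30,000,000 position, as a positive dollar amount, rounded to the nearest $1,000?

$3,012,000

σ_{5d} = 2.56% × √5 = 5.724%.
ES multiplier = φ(z)/(1−α) = 0.175397/0.1 = 1.754.
ES = 5.724% × 1.754 = 10.040%; on $30,000,000: $3,012,000.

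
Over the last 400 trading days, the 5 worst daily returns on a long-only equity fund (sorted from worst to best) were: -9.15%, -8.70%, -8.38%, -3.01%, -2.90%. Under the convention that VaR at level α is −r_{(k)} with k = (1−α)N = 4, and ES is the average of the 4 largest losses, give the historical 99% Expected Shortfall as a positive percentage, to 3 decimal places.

The 4 worst returns sum to -29.24%.
ES = −(-29.24%) / 4 = 7.31% ≈ 7.310%.

7.310%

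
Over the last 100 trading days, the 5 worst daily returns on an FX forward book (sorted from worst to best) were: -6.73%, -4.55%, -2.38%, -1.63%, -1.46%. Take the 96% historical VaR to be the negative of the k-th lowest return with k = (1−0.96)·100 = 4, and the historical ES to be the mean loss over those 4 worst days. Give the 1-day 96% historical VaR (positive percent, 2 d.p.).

1.63%

k = 4; the 4th lowest return is -1.63%, so VaR = 1.63%.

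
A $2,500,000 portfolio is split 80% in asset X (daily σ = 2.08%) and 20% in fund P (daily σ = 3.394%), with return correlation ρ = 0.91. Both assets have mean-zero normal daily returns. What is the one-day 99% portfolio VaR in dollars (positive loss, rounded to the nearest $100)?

$133,700

σ_p² = 0.8²·2.08² + 0.2²·3.394² + 2·0.91·0.8·0.2·2.08·3.394 = 5.2854 (%²).
σ_p = √5.2854 = 2.299%.
At 99%, z = 2.326.
VaR = 2.326 × 2.299% = 5.347%; on $2,500,000 that is $133,675.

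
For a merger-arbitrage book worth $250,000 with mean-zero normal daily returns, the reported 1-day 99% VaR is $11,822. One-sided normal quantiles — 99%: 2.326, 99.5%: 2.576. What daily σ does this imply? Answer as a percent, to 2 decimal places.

VaR as a fraction: $11,822 / $250,000 = 4.729%.
σ = VaR / z = 4.729% / 2.326 = 2.033%.

2.03%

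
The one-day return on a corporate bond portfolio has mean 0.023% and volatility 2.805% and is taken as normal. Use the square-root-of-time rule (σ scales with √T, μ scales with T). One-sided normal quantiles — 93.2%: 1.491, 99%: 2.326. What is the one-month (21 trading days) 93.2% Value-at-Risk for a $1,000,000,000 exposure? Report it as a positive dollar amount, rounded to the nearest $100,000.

$186,800,000

σ_{21d} = 2.805% × √21 = 12.854%; μ_{21d} = 21 × 0.023% = 0.483%.
VaR = −(0.483%) + 1.491 × 12.854% = 18.682%.
On $1,000,000,000: 0.18682 × $1,000,000,000 = $186,820,000.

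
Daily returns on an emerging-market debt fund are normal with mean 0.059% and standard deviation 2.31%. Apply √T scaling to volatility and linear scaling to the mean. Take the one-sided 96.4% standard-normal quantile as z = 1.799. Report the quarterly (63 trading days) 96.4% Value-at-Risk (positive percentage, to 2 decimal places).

σ_{63d} = 2.31% × √63 = 18.335%; μ_{63d} = 63 × 0.059% = 3.717%.
VaR = −(3.717%) + 1.799 × 18.335% = 29.268%.

29.27%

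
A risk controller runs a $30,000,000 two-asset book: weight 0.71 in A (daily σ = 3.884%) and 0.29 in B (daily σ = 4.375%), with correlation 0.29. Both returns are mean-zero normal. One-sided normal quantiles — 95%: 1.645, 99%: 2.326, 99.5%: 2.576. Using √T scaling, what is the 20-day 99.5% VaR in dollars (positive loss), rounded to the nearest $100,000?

σ_p = √(0.71²·3.884² + 0.29²·4.375² + 2·0.29·0.71·0.29·3.884·4.375) = 3.353%.
σ_{20d} = 3.353% × √20 = 14.995%.
VaR = 2.576 × 14.995% = 38.627%; on $30,000,000 that is $11,588,100.

$11,600,000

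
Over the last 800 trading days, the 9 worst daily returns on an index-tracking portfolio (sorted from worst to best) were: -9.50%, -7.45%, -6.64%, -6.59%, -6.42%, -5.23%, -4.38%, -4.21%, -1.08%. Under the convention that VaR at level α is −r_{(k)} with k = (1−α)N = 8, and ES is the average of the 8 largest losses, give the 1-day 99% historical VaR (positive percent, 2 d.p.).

k = 8; the 8th lowest return is -4.21%, so VaR = 4.21%.

4.21%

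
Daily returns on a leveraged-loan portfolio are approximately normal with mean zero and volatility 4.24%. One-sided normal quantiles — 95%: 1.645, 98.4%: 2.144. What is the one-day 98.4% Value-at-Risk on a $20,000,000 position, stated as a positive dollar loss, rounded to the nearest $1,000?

VaR = z·σ = 2.144 × 4.24% = 9.091%.
On $20,000,000: 0.09091 × $20,000,000 = $1,818,200.

$1,818,000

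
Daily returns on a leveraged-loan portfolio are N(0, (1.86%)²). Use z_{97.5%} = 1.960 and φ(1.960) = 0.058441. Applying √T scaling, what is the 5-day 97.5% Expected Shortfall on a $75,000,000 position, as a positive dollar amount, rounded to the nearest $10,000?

$7,290,000

σ_{5d} = 1.86% × √5 = 4.159%.
ES multiplier = φ(z)/(1−α) = 0.058441/0.025 = 2.338.
ES = 4.159% × 2.338 = 9.724%; on $75,000,000: $7,293,000.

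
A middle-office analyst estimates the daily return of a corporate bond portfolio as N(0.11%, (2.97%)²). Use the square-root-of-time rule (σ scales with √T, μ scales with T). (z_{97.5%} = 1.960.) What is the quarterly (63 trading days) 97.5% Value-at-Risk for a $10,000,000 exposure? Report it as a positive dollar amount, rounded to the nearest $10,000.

$3,930,000

σ_{63d} = 2.97% × √63 = 23.574%; μ_{63d} = 63 × 0.11% = 6.930%.
VaR = −(6.930%) + 1.960 × 23.574% = 39.275%.
On $10,000,000: 0.39275 × $10,000,000 = $3,927,500.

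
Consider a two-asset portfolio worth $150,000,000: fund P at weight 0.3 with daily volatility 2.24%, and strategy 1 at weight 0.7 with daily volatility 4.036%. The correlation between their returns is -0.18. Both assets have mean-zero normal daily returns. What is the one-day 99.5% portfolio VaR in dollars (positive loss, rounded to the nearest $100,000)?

$10,800,000

σ_p² = 0.3²·2.24² + 0.7²·4.036² + 2·-0.18·0.3·0.7·2.24·4.036 = 7.7499 (%²).
σ_p = √7.7499 = 2.784%.
At 99.5%, z = 2.576.
VaR = 2.576 × 2.784% = 7.172%; on $150,000,000 that is $10,758,000.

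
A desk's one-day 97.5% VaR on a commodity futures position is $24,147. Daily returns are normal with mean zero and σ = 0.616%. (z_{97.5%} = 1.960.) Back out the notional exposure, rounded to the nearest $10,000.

$2,000,000

VaR as a fraction of value: z·σ = 1.960 × 0.616% = 1.20736%.
Position = $24,147 / 0.0120736 = $1,999,983.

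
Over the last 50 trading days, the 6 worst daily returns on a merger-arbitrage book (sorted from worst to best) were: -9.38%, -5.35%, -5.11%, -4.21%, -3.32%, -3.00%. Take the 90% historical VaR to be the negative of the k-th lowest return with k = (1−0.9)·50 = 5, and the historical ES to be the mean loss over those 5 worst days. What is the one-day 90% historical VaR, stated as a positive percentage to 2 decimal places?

3.32%

k = 5; the 5th lowest return is -3.32%, so VaR = 3.32%.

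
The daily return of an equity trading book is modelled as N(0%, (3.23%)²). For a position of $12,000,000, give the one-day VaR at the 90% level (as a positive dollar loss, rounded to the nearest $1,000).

At 90% one-sided, z = 1.282.
VaR = z·σ = 1.282 × 3.23% = 4.141%.
On $12,000,000: 0.04141 × $12,000,000 = $496,920.

$497,000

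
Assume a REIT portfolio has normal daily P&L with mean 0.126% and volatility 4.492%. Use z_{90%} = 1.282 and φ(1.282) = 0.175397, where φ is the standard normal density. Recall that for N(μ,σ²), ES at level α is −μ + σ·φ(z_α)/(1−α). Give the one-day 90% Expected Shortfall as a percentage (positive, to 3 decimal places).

7.753%

Tail multiplier: φ(z)/(1−α) = 0.175397 / 0.1 = 1.754.
ES = −(0.126%) + 4.492% × 1.754 = 7.753%.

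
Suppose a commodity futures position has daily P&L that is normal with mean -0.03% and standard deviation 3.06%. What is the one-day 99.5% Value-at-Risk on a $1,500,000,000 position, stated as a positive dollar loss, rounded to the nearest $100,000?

At 99.5% one-sided, z = 2.576.
VaR = −μ + z·σ = −(-0.03%) + 2.576 × 3.06% = 7.913%.
On $1,500,000,000: 0.07913 × $1,500,000,000 = $118,695,000.

$118,700,000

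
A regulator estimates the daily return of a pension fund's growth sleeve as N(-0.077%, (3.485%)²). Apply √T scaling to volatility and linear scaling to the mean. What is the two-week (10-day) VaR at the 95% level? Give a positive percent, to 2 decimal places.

18.90%

At 95%, z = 1.645.
σ_{10d} = 3.485% × √10 = 11.021%; μ_{10d} = 10 × -0.077% = -0.770%.
VaR = −(-0.770%) + 1.645 × 11.021% = 18.900%.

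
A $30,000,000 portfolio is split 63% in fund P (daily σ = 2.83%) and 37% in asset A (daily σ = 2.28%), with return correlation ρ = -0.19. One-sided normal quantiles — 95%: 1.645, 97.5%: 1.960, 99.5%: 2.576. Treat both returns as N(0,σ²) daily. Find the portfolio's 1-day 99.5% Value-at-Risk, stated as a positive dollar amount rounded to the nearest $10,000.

σ_p² = 0.63²·2.83² + 0.37²·2.28² + 2·-0.19·0.63·0.37·2.83·2.28 = 3.3189 (%²).
σ_p = √3.3189 = 1.822%.
VaR = 2.576 × 1.822% = 4.693%; on $30,000,000 that is $1,407,900.

$1,410,000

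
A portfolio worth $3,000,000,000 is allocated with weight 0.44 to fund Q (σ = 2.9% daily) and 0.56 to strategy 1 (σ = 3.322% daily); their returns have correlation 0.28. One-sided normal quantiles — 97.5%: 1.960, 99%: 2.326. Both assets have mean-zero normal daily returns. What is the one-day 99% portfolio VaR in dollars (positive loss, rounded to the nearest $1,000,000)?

σ_p² = 0.44²·2.9² + 0.56²·3.322² + 2·0.28·0.44·0.56·2.9·3.322 = 6.4183 (%²).
σ_p = √6.4183 = 2.533%.
VaR = 2.326 × 2.533% = 5.892%; on $3,000,000,000 that is $176,760,000.

$177,000,000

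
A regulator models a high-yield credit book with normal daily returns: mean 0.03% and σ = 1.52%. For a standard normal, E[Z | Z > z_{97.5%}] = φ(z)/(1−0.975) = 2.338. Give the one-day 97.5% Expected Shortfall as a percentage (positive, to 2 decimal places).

3.52%

ES = −(0.03%) + 1.52% × 2.338 = 3.524%.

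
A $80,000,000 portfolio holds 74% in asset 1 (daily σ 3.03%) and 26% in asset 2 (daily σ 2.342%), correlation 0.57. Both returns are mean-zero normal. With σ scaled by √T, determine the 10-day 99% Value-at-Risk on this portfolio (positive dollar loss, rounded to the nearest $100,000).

$15,500,000

σ_p = √(0.74²·3.03² + 0.26²·2.342² + 2·0.57·0.74·0.26·3.03·2.342) = 2.637%.
σ_{10d} = 2.637% × √10 = 8.339%.
z(99%) = 2.326.
VaR = 2.326 × 8.339% = 19.397%; on $80,000,000 that is $15,517,600.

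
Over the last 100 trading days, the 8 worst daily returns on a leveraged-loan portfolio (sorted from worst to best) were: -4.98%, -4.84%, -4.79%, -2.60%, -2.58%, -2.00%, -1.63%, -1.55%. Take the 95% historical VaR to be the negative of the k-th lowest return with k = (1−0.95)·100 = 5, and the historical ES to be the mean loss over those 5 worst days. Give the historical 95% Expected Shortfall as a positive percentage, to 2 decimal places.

The 5 worst returns sum to -19.79%.
ES = −(-19.79%) / 5 = 3.958% ≈ 3.96%.

3.96%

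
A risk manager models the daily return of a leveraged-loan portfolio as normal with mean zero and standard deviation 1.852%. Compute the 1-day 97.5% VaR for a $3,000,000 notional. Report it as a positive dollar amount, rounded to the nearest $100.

$108,900

At 97.5% one-sided, z = 1.960.
VaR = z·σ = 1.960 × 1.852% = 3.630%.
On $3,000,000: 0.03630 × $3,000,000 = $108,900.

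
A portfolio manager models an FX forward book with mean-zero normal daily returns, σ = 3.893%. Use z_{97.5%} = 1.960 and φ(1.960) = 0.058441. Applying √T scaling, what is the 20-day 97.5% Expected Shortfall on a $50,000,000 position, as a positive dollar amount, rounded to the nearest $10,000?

$20,350,000

σ_{20d} = 3.893% × √20 = 17.410%.
ES multiplier = φ(z)/(1−α) = 0.058441/0.025 = 2.338.
ES = 17.410% × 2.338 = 40.705%; on $50,000,000: $20,352,500.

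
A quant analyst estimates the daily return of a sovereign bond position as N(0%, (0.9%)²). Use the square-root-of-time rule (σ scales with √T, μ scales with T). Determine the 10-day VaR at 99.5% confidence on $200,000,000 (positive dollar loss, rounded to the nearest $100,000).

$14,700,000

At 99.5%, z = 2.576.
σ_{10d} = 0.9% × √10 = 2.846%.
VaR = 2.576 × 2.846% = 7.331%.
On $200,000,000: 0.07331 × $200,000,000 = $14,662,000.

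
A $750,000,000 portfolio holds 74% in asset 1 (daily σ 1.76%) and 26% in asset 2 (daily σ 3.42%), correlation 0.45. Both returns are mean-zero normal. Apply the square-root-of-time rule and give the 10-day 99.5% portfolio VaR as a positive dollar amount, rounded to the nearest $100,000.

σ_p = √(0.74²·1.76² + 0.26²·3.42² + 2·0.45·0.74·0.26·1.76·3.42) = 1.879%.
σ_{10d} = 1.879% × √10 = 5.942%.
z(99.5%) = 2.576.
VaR = 2.576 × 5.942% = 15.307%; on $750,000,000 that is $114,802,500.

$114,800,000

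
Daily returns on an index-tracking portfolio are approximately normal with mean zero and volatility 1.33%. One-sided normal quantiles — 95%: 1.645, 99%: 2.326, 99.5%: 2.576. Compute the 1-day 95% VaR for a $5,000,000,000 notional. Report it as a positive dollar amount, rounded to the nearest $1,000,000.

$109,000,000

VaR = z·σ = 1.645 × 1.33% = 2.188%.
On $5,000,000,000: 0.02188 × $5,000,000,000 = $109,400,000.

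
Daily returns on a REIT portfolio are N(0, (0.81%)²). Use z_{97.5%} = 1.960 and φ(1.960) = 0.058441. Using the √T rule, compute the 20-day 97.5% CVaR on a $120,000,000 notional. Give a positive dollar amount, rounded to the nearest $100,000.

σ_{20d} = 0.81% × √20 = 3.622%.
ES multiplier = φ(z)/(1−α) = 0.058441/0.025 = 2.338.
ES = 3.622% × 2.338 = 8.468%; on $120,000,000: $10,161,600.

$10,200,000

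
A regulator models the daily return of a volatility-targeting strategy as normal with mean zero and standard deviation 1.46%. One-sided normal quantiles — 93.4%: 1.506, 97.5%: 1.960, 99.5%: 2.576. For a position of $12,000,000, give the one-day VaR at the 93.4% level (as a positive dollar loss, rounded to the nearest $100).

VaR = z·σ = 1.506 × 1.46% = 2.199%.
On $12,000,000: 0.02199 × $12,000,000 = $263,880.

$263,900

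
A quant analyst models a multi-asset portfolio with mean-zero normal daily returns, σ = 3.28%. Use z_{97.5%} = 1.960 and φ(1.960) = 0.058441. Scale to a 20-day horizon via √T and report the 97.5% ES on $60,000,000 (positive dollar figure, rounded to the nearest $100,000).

$20,600,000

σ_{20d} = 3.28% × √20 = 14.669%.
ES multiplier = φ(z)/(1−α) = 0.058441/0.025 = 2.338.
ES = 14.669% × 2.338 = 34.296%; on $60,000,000: $20,577,600.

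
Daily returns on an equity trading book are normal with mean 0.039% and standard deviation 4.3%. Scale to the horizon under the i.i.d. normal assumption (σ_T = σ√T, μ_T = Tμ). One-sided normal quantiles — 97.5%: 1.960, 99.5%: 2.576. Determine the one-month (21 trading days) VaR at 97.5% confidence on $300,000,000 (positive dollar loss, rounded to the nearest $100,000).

$113,400,000

σ_{21d} = 4.3% × √21 = 19.705%; μ_{21d} = 21 × 0.039% = 0.819%.
VaR = −(0.819%) + 1.960 × 19.705% = 37.803%.
On $300,000,000: 0.37803 × $300,000,000 = $113,409,000.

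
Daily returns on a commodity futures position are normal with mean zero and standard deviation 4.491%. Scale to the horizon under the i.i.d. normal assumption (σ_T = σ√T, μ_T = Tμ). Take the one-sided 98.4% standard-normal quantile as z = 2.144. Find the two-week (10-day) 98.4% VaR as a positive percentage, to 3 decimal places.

σ_{10d} = 4.491% × √10 = 14.202%.
VaR = 2.144 × 14.202% = 30.449%.

30.449%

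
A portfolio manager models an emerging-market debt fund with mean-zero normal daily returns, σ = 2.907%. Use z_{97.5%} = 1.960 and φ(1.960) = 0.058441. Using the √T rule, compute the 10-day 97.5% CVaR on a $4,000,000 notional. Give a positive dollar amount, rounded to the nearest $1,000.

$860,000

σ_{10d} = 2.907% × √10 = 9.193%.
ES multiplier = φ(z)/(1−α) = 0.058441/0.025 = 2.338.
ES = 9.193% × 2.338 = 21.493%; on $4,000,000: $859,720.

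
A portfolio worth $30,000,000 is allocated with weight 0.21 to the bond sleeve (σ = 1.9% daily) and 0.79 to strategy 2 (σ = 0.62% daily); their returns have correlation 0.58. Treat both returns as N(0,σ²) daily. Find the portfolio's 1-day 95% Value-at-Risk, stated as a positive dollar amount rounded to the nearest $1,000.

$390,000

σ_p² = 0.21²·1.9² + 0.79²·0.62² + 2·0.58·0.21·0.79·1.9·0.62 = 0.6258 (%²).
σ_p = √0.6258 = 0.791%.
At 95%, z = 1.645.
VaR = 1.645 × 0.791% = 1.301%; on $30,000,000 that is $390,300.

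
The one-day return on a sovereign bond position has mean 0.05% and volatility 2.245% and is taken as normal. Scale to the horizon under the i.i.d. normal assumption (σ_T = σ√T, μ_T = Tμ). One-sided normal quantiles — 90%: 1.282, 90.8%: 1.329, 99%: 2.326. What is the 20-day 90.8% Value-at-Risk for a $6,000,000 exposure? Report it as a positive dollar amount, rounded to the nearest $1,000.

$741,000

σ_{20d} = 2.245% × √20 = 10.040%; μ_{20d} = 20 × 0.05% = 1.000%.
VaR = −(1.000%) + 1.329 × 10.040% = 12.343%.
On $6,000,000: 0.12343 × $6,000,000 = $740,580.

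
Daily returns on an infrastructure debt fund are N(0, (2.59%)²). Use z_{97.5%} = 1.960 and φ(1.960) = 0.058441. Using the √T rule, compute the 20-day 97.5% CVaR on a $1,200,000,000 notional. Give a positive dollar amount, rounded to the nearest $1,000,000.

σ_{20d} = 2.59% × √20 = 11.583%.
ES multiplier = φ(z)/(1−α) = 0.058441/0.025 = 2.338.
ES = 11.583% × 2.338 = 27.081%; on $1,200,000,000: $324,972,000.

$325,000,000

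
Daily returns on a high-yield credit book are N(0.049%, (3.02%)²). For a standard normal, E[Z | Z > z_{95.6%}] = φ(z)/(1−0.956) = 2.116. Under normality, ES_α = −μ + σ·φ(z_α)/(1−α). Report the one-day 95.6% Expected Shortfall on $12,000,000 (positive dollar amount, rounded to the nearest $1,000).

ES = −(0.049%) + 3.02% × 2.116 = 6.341%.
On $12,000,000: 0.06341 × $12,000,000 = $760,920.

$761,000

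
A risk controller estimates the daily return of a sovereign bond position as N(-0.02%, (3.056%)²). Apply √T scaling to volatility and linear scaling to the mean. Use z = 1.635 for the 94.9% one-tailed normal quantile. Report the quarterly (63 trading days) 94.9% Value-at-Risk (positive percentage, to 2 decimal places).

40.92%

σ_{63d} = 3.056% × √63 = 24.256%; μ_{63d} = 63 × -0.02% = -1.260%.
VaR = −(-1.260%) + 1.635 × 24.256% = 40.919%.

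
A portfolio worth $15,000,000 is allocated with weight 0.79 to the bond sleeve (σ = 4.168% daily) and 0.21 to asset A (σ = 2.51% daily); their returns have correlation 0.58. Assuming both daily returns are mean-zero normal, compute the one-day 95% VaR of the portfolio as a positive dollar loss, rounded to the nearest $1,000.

σ_p² = 0.79²·4.168² + 0.21²·2.51² + 2·0.58·0.79·0.21·4.168·2.51 = 13.1331 (%²).
σ_p = √13.1331 = 3.624%.
At 95%, z = 1.645.
VaR = 1.645 × 3.624% = 5.961%; on $15,000,000 that is $894,150.

$894,000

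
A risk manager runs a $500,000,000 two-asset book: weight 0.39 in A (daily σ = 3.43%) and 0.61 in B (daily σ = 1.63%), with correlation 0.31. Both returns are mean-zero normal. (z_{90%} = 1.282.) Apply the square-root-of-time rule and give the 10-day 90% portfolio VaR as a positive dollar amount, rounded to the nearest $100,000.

σ_p = √(0.39²·3.43² + 0.61²·1.63² + 2·0.31·0.39·0.61·3.43·1.63) = 1.898%.
σ_{10d} = 1.898% × √10 = 6.002%.
VaR = 1.282 × 6.002% = 7.695%; on $500,000,000 that is $38,475,000.

$38,500,000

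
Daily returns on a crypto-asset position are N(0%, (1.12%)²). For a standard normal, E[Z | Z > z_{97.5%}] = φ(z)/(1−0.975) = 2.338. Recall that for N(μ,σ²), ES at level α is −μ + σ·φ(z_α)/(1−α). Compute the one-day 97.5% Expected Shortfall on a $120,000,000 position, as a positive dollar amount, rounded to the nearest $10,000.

$3,140,000

ES = 1.12% × 2.338 = 2.619%.
On $120,000,000: 0.02619 × $120,000,000 = $3,142,800.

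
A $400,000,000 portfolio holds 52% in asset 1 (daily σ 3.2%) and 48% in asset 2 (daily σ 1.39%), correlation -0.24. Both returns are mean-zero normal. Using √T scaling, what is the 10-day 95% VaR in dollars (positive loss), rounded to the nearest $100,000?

σ_p = √(0.52²·3.2² + 0.48²·1.39² + 2·-0.24·0.52·0.48·3.2·1.39) = 1.637%.
σ_{10d} = 1.637% × √10 = 5.177%.
z(95%) = 1.645.
VaR = 1.645 × 5.177% = 8.516%; on $400,000,000 that is $34,064,000.

$34,100,000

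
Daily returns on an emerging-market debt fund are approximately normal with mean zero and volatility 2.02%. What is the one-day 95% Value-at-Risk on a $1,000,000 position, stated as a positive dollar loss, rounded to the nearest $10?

At 95% one-sided, z = 1.645.
VaR = z·σ = 1.645 × 2.02% = 3.323%.
On $1,000,000: 0.03323 × $1,000,000 = $33,230.

$33,230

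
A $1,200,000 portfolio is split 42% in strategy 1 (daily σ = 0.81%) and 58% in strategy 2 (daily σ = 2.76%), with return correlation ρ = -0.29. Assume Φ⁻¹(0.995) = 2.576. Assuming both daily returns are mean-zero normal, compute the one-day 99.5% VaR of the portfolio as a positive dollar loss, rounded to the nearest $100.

$47,500

σ_p² = 0.42²·0.81² + 0.58²·2.76² + 2·-0.29·0.42·0.58·0.81·2.76 = 2.3624 (%²).
σ_p = √2.3624 = 1.537%.
VaR = 2.576 × 1.537% = 3.959%; on $1,200,000 that is $47,508.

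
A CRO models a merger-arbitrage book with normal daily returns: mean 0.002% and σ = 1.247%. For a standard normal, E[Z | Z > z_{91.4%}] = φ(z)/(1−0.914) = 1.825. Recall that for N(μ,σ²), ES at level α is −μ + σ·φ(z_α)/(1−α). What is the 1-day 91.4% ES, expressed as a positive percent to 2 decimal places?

2.27%

ES = −(0.002%) + 1.247% × 1.825 = 2.274%.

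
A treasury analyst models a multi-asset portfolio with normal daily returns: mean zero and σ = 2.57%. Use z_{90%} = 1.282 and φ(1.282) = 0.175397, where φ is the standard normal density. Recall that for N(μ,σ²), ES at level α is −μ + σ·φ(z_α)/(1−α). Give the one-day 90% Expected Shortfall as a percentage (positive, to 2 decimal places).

Tail multiplier: φ(z)/(1−α) = 0.175397 / 0.1 = 1.754.
ES = 2.57% × 1.754 = 4.508%.

4.51%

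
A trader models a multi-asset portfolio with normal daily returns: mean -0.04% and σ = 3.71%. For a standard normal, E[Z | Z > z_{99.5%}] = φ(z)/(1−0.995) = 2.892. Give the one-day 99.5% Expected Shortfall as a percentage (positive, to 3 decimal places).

ES = −(-0.04%) + 3.71% × 2.892 = 10.769%.

10.769%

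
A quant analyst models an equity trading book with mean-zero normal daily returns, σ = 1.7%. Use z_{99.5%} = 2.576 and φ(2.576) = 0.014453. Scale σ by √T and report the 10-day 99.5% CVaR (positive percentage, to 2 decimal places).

15.54%

σ_{10d} = 1.7% × √10 = 5.376%.
ES multiplier = φ(z)/(1−α) = 0.014453/0.005 = 2.891.
ES = 5.376% × 2.891 = 15.542%.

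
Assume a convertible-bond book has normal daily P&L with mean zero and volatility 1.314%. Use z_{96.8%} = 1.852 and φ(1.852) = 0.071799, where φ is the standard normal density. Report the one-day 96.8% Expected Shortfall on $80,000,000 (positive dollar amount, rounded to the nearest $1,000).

$2,359,000

Tail multiplier: φ(z)/(1−α) = 0.071799 / 0.032 = 2.244.
ES = 1.314% × 2.244 = 2.949%.
On $80,000,000: 0.02949 × $80,000,000 = $2,359,200.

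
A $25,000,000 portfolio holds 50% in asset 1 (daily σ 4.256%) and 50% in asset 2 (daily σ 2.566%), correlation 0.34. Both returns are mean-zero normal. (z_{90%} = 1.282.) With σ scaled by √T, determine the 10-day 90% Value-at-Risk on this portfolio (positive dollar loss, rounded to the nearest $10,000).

σ_p = √(0.5²·4.256² + 0.5²·2.566² + 2·0.34·0.5·0.5·4.256·2.566) = 2.834%.
σ_{10d} = 2.834% × √10 = 8.962%.
VaR = 1.282 × 8.962% = 11.489%; on $25,000,000 that is $2,872,250.

$2,870,000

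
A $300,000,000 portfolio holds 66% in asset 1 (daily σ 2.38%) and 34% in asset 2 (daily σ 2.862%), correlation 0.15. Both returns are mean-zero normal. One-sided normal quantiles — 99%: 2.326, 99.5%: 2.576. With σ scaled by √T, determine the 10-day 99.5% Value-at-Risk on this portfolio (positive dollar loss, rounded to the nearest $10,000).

$48,090,000

σ_p = √(0.66²·2.38² + 0.34²·2.862² + 2·0.15·0.66·0.34·2.38·2.862) = 1.968%.
σ_{10d} = 1.968% × √10 = 6.223%.
VaR = 2.576 × 6.223% = 16.030%; on $300,000,000 that is $48,090,000.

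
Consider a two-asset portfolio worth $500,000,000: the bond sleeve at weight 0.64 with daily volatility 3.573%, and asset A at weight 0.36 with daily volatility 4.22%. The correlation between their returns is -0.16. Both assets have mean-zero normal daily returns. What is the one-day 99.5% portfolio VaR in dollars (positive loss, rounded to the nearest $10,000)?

σ_p² = 0.64²·3.573² + 0.36²·4.22² + 2·-0.16·0.64·0.36·3.573·4.22 = 6.4254 (%²).
σ_p = √6.4254 = 2.535%.
At 99.5%, z = 2.576.
VaR = 2.576 × 2.535% = 6.530%; on $500,000,000 that is $32,650,000.

$32,650,000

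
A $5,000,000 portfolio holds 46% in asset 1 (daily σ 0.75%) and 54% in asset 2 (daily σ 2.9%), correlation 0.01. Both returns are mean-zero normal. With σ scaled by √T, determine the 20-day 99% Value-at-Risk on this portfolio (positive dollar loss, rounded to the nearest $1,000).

$836,000

σ_p = √(0.46²·0.75² + 0.54²·2.9² + 2·0.01·0.46·0.54·0.75·2.9) = 1.607%.
σ_{20d} = 1.607% × √20 = 7.187%.
z(99%) = 2.326.
VaR = 2.326 × 7.187% = 16.717%; on $5,000,000 that is $835,850.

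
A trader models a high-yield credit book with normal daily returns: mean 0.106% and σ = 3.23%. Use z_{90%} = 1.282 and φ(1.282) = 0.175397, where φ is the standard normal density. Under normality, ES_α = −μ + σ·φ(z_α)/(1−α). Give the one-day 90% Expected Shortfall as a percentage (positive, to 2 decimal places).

Tail multiplier: φ(z)/(1−α) = 0.175397 / 0.1 = 1.754.
ES = −(0.106%) + 3.23% × 1.754 = 5.559%.

5.56%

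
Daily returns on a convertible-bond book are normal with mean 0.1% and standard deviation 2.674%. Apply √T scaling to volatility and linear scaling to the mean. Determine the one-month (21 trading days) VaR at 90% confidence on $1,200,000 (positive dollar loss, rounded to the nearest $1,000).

At 90%, z = 1.282.
σ_{21d} = 2.674% × √21 = 12.254%; μ_{21d} = 21 × 0.1% = 2.100%.
VaR = −(2.100%) + 1.282 × 12.254% = 13.610%.
On $1,200,000: 0.13610 × $1,200,000 = $163,320.

$163,000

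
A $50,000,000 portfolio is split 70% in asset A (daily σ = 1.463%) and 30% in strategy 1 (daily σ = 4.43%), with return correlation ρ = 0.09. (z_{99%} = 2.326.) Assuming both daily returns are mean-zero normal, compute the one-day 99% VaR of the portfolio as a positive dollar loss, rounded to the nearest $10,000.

$2,030,000

σ_p² = 0.7²·1.463² + 0.3²·4.43² + 2·0.09·0.7·0.3·1.463·4.43 = 3.0600 (%²).
σ_p = √3.0600 = 1.749%.
VaR = 2.326 × 1.749% = 4.068%; on $50,000,000 that is $2,034,000.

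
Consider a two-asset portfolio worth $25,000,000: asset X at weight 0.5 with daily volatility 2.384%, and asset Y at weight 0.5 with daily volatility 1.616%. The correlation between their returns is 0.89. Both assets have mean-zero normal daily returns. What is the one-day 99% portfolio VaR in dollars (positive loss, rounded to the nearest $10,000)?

σ_p² = 0.5²·2.384² + 0.5²·1.616² + 2·0.89·0.5·0.5·2.384·1.616 = 3.7881 (%²).
σ_p = √3.7881 = 1.946%.
At 99%, z = 2.326.
VaR = 2.326 × 1.946% = 4.526%; on $25,000,000 that is $1,131,500.

$1,130,000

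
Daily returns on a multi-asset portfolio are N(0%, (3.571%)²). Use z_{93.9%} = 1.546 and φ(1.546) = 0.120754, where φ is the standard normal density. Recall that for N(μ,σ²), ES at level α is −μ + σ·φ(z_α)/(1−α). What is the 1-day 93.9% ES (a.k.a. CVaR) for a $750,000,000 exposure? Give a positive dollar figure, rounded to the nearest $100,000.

$53,000,000

Tail multiplier: φ(z)/(1−α) = 0.120754 / 0.061 = 1.980.
ES = 3.571% × 1.980 = 7.071%.
On $750,000,000: 0.07071 × $750,000,000 = $53,032,500.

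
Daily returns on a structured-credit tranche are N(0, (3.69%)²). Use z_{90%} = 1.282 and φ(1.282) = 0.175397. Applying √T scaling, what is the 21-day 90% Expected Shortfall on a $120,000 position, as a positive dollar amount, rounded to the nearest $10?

$35,590

σ_{21d} = 3.69% × √21 = 16.910%.
ES multiplier = φ(z)/(1−α) = 0.175397/0.1 = 1.754.
ES = 16.910% × 1.754 = 29.660%; on $120,000: $35,592.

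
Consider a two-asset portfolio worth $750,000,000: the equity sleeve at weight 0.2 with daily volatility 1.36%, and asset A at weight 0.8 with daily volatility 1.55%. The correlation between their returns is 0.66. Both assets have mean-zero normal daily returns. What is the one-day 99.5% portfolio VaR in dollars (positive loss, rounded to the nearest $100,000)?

$27,700,000

σ_p² = 0.2²·1.36² + 0.8²·1.55² + 2·0.66·0.2·0.8·1.36·1.55 = 2.0568 (%²).
σ_p = √2.0568 = 1.434%.
At 99.5%, z = 2.576.
VaR = 2.576 × 1.434% = 3.694%; on $750,000,000 that is $27,705,000.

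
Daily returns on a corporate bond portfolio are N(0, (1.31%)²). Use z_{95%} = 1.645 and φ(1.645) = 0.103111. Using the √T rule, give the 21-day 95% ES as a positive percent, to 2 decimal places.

σ_{21d} = 1.31% × √21 = 6.003%.
ES multiplier = φ(z)/(1−α) = 0.103111/0.05 = 2.062.
ES = 6.003% × 2.062 = 12.378%.

12.38%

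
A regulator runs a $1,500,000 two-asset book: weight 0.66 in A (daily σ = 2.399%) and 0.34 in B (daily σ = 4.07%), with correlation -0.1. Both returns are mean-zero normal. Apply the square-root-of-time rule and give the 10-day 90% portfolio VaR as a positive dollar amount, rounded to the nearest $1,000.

$121,000

σ_p = √(0.66²·2.399² + 0.34²·4.07² + 2·-0.1·0.66·0.34·2.399·4.07) = 1.996%.
σ_{10d} = 1.996% × √10 = 6.312%.
z(90%) = 1.282.
VaR = 1.282 × 6.312% = 8.092%; on $1,500,000 that is $121,380.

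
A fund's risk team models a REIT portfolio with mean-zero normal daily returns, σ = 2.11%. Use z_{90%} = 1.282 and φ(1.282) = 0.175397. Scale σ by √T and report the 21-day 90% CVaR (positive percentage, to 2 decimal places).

σ_{21d} = 2.11% × √21 = 9.669%.
ES multiplier = φ(z)/(1−α) = 0.175397/0.1 = 1.754.
ES = 9.669% × 1.754 = 16.959%.

16.96%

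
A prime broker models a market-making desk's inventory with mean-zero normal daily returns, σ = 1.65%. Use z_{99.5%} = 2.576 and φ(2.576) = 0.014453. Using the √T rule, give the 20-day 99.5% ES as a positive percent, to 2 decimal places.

21.33%

σ_{20d} = 1.65% × √20 = 7.379%.
ES multiplier = φ(z)/(1−α) = 0.014453/0.005 = 2.891.
ES = 7.379% × 2.891 = 21.333%.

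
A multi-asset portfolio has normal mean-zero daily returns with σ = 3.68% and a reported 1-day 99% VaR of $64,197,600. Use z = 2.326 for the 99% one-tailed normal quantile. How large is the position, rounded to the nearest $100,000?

VaR as a fraction of value: z·σ = 2.326 × 3.68% = 8.55968%.
Position = $64,197,600 / 0.0855968 = $750,000,000.

$750,000,000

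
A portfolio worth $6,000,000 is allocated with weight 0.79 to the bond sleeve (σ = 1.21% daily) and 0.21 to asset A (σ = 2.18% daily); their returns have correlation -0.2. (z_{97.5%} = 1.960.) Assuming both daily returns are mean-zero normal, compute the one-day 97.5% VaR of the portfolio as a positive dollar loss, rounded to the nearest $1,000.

$115,000

σ_p² = 0.79²·1.21² + 0.21²·2.18² + 2·-0.2·0.79·0.21·1.21·2.18 = 0.9483 (%²).
σ_p = √0.9483 = 0.974%.
VaR = 1.960 × 0.974% = 1.909%; on $6,000,000 that is $114,540.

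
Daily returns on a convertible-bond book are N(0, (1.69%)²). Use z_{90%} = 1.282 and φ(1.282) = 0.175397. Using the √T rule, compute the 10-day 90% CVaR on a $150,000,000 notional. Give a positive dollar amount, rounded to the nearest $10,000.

σ_{10d} = 1.69% × √10 = 5.344%.
ES multiplier = φ(z)/(1−α) = 0.175397/0.1 = 1.754.
ES = 5.344% × 1.754 = 9.373%; on $150,000,000: $14,059,500.

$14,060,000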